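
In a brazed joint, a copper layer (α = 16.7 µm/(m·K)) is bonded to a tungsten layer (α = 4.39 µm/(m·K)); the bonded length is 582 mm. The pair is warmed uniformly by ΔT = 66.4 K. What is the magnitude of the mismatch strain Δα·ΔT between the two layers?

Δα = |16.7 − 4.39|×10⁻⁶/K = 12.3×10⁻⁶/K.
Mismatch strain = Δα·ΔT = 12.3×10⁻⁶ × 66.4 = 8.17×10⁻⁴.

8.17×10⁻⁴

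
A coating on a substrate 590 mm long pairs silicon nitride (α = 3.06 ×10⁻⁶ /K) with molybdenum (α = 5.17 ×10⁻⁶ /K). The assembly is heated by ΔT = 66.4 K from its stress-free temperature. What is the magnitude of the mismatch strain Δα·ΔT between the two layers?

1.40×10⁻⁴

Δα = |3.06 − 5.17|×10⁻⁶/K = 2.11×10⁻⁶/K.
Mismatch strain = Δα·ΔT = 2.11×10⁻⁶ × 66.4 = 1.40×10⁻⁴.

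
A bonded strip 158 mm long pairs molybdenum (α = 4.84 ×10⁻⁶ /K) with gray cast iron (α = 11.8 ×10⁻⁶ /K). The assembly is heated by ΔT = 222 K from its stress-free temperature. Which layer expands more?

gray cast iron

α(molybdenum) = 4.84×10⁻⁶/K vs α(gray cast iron) = 11.8×10⁻⁶/K.
Higher α expands more for the same ΔT: gray cast iron.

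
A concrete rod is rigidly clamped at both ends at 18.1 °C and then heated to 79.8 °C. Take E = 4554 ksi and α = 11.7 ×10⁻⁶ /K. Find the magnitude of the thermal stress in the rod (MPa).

22.7 MPa

E = 4554 ksi = 31.40 GPa.
ΔT = 61.70 K. Constrained thermal stress σ = E·α·ΔT = 31.40×10³ MPa × 11.7×10⁻⁶ × 61.70 = 22.7 MPa (compressive).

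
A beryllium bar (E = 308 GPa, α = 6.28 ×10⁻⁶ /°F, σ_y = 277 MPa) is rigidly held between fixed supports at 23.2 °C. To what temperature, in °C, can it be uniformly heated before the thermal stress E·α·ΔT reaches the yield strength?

α = 6.28×10⁻⁶/°F × 9/5 = 11.3×10⁻⁶/K.
E·α·ΔT = 277.0 MPa ⇒ ΔT = 277.0 / (308.0×10³ × 11.3×10⁻⁶) = 79.56 K.
T = 23.2 + 79.56 = 102.8 °C.

103 °C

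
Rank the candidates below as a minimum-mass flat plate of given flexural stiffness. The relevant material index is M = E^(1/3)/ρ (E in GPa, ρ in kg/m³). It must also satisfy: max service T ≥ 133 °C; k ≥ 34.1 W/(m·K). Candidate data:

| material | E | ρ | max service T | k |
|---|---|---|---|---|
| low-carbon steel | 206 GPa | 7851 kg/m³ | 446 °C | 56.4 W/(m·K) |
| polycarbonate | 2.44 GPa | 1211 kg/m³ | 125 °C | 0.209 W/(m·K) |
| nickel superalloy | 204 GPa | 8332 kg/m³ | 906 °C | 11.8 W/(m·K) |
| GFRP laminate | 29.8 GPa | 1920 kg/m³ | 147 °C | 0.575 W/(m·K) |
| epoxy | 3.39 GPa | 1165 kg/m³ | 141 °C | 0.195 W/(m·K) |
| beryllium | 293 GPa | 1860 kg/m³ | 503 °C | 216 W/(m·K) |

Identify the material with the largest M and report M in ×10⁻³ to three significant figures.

Screen on constraints: max service T ≥ 133 °C; k ≥ 34.1 W/(m·K). Survivors: low-carbon steel, beryllium.
Per-candidate index values:
  beryllium: M = 3.57×10⁻³
  low-carbon steel: M = 0.752×10⁻³
The maximum is for beryllium.

beryllium, M = 3.57×10⁻³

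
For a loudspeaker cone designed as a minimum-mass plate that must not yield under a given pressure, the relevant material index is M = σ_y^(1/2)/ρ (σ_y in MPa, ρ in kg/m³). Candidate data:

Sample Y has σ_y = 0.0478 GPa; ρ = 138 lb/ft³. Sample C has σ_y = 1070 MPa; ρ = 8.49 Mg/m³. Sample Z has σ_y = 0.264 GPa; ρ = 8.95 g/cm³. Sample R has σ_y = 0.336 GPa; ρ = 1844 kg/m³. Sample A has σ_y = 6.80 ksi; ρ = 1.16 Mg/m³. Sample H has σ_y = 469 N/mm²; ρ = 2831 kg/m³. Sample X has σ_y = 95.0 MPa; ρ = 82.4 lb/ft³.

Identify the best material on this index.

sample R

Convert each candidate to consistent units, then evaluate M:
  sample Y: σ_y = 47.80 MPa, ρ = 2211 kg/m³
  sample C: σ_y = 1070 MPa, ρ = 8490 kg/m³
  sample Z: σ_y = 264.0 MPa, ρ = 8950 kg/m³
  sample R: σ_y = 336.0 MPa, ρ = 1844 kg/m³
  sample A: σ_y = 46.88 MPa, ρ = 1160 kg/m³
  sample H: σ_y = 469.0 MPa, ρ = 2831 kg/m³
  sample X: σ_y = 95.00 MPa, ρ = 1320 kg/m³
  sample R: M = 9.94×10⁻³
  sample H: M = 7.65×10⁻³
  sample X: M = 7.38×10⁻³
  sample A: M = 5.90×10⁻³
  sample C: M = 3.85×10⁻³
  sample Y: M = 3.13×10⁻³
  sample Z: M = 1.82×10⁻³
Highest index: sample R.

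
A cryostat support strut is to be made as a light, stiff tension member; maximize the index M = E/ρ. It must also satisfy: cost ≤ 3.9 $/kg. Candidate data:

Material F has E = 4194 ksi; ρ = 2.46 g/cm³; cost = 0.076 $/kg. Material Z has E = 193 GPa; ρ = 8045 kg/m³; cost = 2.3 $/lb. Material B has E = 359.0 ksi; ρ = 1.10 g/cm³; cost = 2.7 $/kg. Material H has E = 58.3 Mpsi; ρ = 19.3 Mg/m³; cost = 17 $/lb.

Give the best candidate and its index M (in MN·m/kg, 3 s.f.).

Screen on constraints: cost ≤ 3.9 $/kg. Survivors: material F, material B.
Putting every candidate on a common basis:
  material F: E = 28.92 GPa, ρ = 2460 kg/m³
  material B: E = 2.475 GPa, ρ = 1100 kg/m³
  material F: M = 11.8 MN·m/kg
  material B: M = 2.25 MN·m/kg
The maximum is for material F.

material F, M = 11.8 MN·m/kg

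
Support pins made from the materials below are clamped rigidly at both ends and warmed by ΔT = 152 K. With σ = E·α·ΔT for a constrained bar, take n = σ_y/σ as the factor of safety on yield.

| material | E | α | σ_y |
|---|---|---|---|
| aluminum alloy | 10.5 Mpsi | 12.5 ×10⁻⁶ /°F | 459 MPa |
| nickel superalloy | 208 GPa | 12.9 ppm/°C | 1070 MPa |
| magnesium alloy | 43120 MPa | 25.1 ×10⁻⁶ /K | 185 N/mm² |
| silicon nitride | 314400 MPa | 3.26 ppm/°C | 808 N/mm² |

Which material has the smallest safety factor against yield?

magnesium alloy

In consistent units (E in GPa, α in ×10⁻⁶/K, σ_y in MPa):
  aluminum alloy: E = 72.39, α = 22.5, σ_y = 459.0 → σ = 248 MPa, n = 1.85
  nickel superalloy: E = 208.0, α = 12.9, σ_y = 1070 → σ = 408 MPa, n = 2.62
  magnesium alloy: E = 43.12, α = 25.1, σ_y = 185.0 → σ = 165 MPa, n = 1.12
  silicon nitride: E = 314.4, α = 3.26, σ_y = 808.0 → σ = 156 MPa, n = 5.19
The minimum is magnesium alloy at n = 1.12.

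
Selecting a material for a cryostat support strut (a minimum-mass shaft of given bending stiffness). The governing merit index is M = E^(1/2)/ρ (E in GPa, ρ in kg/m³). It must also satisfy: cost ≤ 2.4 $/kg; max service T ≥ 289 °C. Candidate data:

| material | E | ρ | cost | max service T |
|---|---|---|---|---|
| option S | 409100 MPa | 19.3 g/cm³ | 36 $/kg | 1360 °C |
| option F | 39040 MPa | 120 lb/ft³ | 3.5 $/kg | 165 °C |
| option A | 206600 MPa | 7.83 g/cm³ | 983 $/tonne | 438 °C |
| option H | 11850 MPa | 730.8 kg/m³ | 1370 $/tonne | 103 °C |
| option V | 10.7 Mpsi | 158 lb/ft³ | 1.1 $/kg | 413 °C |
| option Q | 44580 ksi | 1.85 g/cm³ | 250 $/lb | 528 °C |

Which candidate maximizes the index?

option V

Screen on constraints: cost ≤ 2.4 $/kg; max service T ≥ 289 °C. Survivors: option A, option V.
Normalizing units and computing the index:
  option A: E = 206.6 GPa, ρ = 7830 kg/m³
  option V: E = 73.77 GPa, ρ = 2531 kg/m³
  option V: M = 3.39×10⁻³
  option A: M = 1.84×10⁻³
Option V ranks first.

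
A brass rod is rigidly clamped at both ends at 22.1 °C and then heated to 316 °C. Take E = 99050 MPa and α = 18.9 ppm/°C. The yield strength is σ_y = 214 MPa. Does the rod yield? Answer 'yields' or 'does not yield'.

E = 99050 MPa = 99.05 GPa.
ΔT = 293.9 K. Constrained thermal stress σ = E·α·ΔT = 99.05×10³ MPa × 18.9×10⁻⁶ × 293.9 = 550 MPa (compressive).
Compare to σ_y = 214 MPa: σ ≥ σ_y, so it yields.

yields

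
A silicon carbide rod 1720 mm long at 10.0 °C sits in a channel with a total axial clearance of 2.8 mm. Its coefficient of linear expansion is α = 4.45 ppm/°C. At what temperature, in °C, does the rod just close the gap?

α·L₀·ΔT = 2.8 mm ⇒ ΔT = 2.8 / (4.45×10⁻⁶ × 1720.0) = 365.8 K.
T = 10.0 + 365.8 = 375.8 °C.

376 °C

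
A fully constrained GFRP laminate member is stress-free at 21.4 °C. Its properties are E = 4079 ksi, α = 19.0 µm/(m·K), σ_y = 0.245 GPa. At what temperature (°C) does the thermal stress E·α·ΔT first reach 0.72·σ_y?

352 °C

E = 4079 ksi = 28.12 GPa.
σ_y = 0.245 GPa = 245.0 MPa.
E·α·ΔT = 176.4 MPa ⇒ ΔT = 176.4 / (28.12×10³ × 19.0×10⁻⁶) = 330.1 K.
T = 21.4 + 330.1 = 351.5 °C.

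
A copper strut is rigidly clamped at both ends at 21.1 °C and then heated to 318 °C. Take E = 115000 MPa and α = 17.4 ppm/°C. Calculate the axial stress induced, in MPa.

594 MPa

E = 115000 MPa = 115.0 GPa.
ΔT = 296.9 K. Constrained thermal stress σ = E·α·ΔT = 115.0×10³ MPa × 17.4×10⁻⁶ × 296.9 = 594 MPa (compressive).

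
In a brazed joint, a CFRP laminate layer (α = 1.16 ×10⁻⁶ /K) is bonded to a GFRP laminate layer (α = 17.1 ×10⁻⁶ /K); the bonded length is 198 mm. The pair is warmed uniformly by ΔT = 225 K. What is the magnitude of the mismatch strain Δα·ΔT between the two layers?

Δα = |1.16 − 17.1|×10⁻⁶/K = 15.9×10⁻⁶/K.
Mismatch strain = Δα·ΔT = 15.9×10⁻⁶ × 225.0 = 3.59×10⁻³.

3.59×10⁻³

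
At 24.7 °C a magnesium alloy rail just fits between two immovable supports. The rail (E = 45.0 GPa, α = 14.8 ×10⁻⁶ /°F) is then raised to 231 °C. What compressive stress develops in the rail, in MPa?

247 MPa

α = 14.8×10⁻⁶/°F × 9/5 = 26.6×10⁻⁶/K.
ΔT = 206.3 K. Constrained thermal stress σ = E·α·ΔT = 45.00×10³ MPa × 26.6×10⁻⁶ × 206.3 = 247 MPa (compressive).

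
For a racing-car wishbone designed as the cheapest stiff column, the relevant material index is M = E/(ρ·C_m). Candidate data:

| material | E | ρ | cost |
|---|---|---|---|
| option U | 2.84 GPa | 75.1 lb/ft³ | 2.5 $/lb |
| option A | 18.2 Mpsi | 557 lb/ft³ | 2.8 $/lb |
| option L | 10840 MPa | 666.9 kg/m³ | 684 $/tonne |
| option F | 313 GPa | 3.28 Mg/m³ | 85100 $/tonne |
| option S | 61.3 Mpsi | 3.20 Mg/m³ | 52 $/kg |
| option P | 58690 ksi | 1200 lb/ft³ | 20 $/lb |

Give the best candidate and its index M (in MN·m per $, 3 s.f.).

In SI units:
  option U: E = 2.840 GPa, ρ = 1203 kg/m³, cost = 5.511 $/kg
  option A: E = 125.5 GPa, ρ = 8922 kg/m³, cost = 6.173 $/kg
  option L: E = 10.84 GPa, ρ = 666.9 kg/m³, cost = 0.6840 $/kg
  option F: E = 313.0 GPa, ρ = 3280 kg/m³, cost = 85.10 $/kg
  option S: E = 422.6 GPa, ρ = 3200 kg/m³, cost = 52.00 $/kg
  option P: E = 404.7 GPa, ρ = 19220 kg/m³, cost = 44.09 $/kg
  option L: M = 23.8 MN·m per $
  option S: M = 2.54 MN·m per $
  option A: M = 2.28 MN·m per $
  option F: M = 1.12 MN·m per $
  option P: M = 0.477 MN·m per $
  option U: M = 0.428 MN·m per $
Highest index: option L.

option L, M = 23.8 MN·m per $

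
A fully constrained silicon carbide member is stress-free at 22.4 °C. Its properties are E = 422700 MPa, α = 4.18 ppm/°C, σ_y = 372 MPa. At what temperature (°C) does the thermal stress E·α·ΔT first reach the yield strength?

E = 422700 MPa = 422.7 GPa.
E·α·ΔT = 372.0 MPa ⇒ ΔT = 372.0 / (422.7×10³ × 4.18×10⁻⁶) = 210.5 K.
T = 22.4 + 210.5 = 232.9 °C.

233 °C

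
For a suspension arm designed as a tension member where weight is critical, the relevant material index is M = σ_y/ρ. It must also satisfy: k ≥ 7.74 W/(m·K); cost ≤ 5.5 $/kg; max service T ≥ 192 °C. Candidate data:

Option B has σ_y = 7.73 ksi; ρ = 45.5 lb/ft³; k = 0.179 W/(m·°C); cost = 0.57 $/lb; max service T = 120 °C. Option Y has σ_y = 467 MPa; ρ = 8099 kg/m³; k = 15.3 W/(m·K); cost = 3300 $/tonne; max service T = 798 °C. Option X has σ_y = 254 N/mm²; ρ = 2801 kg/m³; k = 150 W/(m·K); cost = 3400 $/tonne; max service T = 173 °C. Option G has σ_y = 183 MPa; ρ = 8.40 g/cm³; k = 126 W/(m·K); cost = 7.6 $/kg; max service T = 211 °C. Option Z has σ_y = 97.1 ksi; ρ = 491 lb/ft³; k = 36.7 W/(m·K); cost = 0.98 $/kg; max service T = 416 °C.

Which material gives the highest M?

option Z

Screen on constraints: k ≥ 7.74 W/(m·K); cost ≤ 5.5 $/kg; max service T ≥ 192 °C. Survivors: option Y, option Z.
Convert each candidate to consistent units, then evaluate M:
  option Y: σ_y = 467.0 MPa, ρ = 8099 kg/m³
  option Z: σ_y = 669.5 MPa, ρ = 7865 kg/m³
  option Z: M = 85.1 kN·m/kg
  option Y: M = 57.7 kN·m/kg
The maximum is for option Z.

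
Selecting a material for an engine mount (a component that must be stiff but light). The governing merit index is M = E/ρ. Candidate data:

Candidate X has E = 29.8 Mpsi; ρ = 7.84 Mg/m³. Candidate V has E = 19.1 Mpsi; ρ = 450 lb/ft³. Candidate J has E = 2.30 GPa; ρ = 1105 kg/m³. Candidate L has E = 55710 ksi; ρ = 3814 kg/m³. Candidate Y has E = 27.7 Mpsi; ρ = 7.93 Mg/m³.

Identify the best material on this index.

Convert each candidate to consistent units, then evaluate M:
  candidate X: E = 205.5 GPa, ρ = 7840 kg/m³
  candidate V: E = 131.7 GPa, ρ = 7208 kg/m³
  candidate J: E = 2.300 GPa, ρ = 1105 kg/m³
  candidate L: E = 384.1 GPa, ρ = 3814 kg/m³
  candidate Y: E = 191.0 GPa, ρ = 7930 kg/m³
  candidate L: M = 101 MN·m/kg
  candidate X: M = 26.2 MN·m/kg
  candidate Y: M = 24.1 MN·m/kg
  candidate V: M = 18.3 MN·m/kg
  candidate J: M = 2.08 MN·m/kg
Highest index: candidate L.

candidate L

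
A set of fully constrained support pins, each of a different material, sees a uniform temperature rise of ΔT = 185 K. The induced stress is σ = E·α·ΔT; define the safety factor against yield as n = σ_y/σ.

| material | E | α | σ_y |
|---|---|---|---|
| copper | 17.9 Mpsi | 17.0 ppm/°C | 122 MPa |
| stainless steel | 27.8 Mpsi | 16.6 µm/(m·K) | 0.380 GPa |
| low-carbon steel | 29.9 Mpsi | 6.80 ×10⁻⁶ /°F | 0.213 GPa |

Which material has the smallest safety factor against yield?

In consistent units (E in GPa, α in ×10⁻⁶/K, σ_y in MPa):
  copper: E = 123.4, α = 17.0, σ_y = 122.0 → σ = 388 MPa, n = 0.314
  stainless steel: E = 191.7, α = 16.6, σ_y = 380.0 → σ = 589 MPa, n = 0.646
  low-carbon steel: E = 206.2, α = 12.2, σ_y = 213.0 → σ = 467 MPa, n = 0.456
The minimum is copper at n = 0.314.

copper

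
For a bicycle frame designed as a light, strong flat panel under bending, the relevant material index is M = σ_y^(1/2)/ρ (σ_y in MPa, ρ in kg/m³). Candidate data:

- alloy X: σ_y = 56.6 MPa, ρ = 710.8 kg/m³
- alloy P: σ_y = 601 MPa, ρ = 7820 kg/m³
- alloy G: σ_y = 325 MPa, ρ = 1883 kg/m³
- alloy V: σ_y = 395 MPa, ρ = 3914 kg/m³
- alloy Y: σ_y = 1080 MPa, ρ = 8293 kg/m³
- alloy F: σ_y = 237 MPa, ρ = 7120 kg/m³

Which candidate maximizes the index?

Per-candidate index values:
  alloy X: M = 10.6×10⁻³
  alloy G: M = 9.57×10⁻³
  alloy V: M = 5.08×10⁻³
  alloy Y: M = 3.96×10⁻³
  alloy P: M = 3.13×10⁻³
  alloy F: M = 2.16×10⁻³
Alloy X has the largest M.

alloy X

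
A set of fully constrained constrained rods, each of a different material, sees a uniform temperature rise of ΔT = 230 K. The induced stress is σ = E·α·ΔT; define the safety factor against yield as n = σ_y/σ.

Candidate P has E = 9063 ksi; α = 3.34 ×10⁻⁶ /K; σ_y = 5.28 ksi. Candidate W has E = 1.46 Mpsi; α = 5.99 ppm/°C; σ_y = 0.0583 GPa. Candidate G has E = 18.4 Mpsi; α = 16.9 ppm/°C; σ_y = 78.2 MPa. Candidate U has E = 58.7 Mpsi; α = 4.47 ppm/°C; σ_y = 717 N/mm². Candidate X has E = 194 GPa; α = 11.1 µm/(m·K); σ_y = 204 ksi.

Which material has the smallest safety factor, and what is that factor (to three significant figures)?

candidate G, n = 0.159

Per material, after unit conversion:
  candidate P: E = 62.49, α = 3.34, σ_y = 36.40 → σ = 48.0 MPa, n = 0.758
  candidate W: E = 10.07, α = 5.99, σ_y = 58.30 → σ = 13.9 MPa, n = 4.20
  candidate G: E = 126.9, α = 16.9, σ_y = 78.20 → σ = 493 MPa, n = 0.159
  candidate U: E = 404.7, α = 4.47, σ_y = 717.0 → σ = 416 MPa, n = 1.72
  candidate X: E = 194.0, α = 11.1, σ_y = 1407 → σ = 495 MPa, n = 2.84
The minimum is candidate G at n = 0.159.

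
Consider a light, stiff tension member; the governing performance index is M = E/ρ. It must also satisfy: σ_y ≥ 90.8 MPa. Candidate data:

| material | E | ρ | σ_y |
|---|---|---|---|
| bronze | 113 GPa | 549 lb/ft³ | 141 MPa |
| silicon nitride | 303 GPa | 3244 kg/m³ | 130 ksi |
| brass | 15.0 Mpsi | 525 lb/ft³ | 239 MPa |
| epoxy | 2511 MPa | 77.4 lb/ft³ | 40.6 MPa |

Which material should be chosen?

silicon nitride

Screen on constraints: σ_y ≥ 90.8 MPa. Survivors: bronze, silicon nitride, brass.
After converting to SI:
  bronze: E = 113.0 GPa, ρ = 8794 kg/m³
  silicon nitride: E = 303.0 GPa, ρ = 3244 kg/m³
  brass: E = 103.4 GPa, ρ = 8410 kg/m³
  silicon nitride: M = 93.4 MN·m/kg
  bronze: M = 12.8 MN·m/kg
  brass: M = 12.3 MN·m/kg
Highest index: silicon nitride.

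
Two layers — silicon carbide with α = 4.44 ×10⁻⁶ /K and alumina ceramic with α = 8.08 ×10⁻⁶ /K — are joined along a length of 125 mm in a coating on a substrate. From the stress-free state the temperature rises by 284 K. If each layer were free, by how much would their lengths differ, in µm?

Δα = |4.44 − 8.08|×10⁻⁶/K = 3.64×10⁻⁶/K.
ΔL_mismatch = Δα·L·ΔT = 3.64×10⁻⁶ × 125.0 mm × 284.0 K = 129 µm.

129 µm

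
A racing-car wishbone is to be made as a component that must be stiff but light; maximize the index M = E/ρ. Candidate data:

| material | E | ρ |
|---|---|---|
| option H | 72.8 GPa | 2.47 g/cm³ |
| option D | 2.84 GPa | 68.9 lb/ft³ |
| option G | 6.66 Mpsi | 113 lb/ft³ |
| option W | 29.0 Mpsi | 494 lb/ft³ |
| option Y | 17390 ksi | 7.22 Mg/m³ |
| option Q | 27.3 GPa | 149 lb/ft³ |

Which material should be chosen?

Putting every candidate on a common basis:
  option H: E = 72.80 GPa, ρ = 2470 kg/m³
  option D: E = 2.840 GPa, ρ = 1104 kg/m³
  option G: E = 45.92 GPa, ρ = 1810 kg/m³
  option W: E = 199.9 GPa, ρ = 7913 kg/m³
  option Y: E = 119.9 GPa, ρ = 7220 kg/m³
  option Q: E = 27.30 GPa, ρ = 2387 kg/m³
  option H: M = 29.5 MN·m/kg
  option G: M = 25.4 MN·m/kg
  option W: M = 25.3 MN·m/kg
  option Y: M = 16.6 MN·m/kg
  option Q: M = 11.4 MN·m/kg
  option D: M = 2.57 MN·m/kg
Highest index: option H.

option H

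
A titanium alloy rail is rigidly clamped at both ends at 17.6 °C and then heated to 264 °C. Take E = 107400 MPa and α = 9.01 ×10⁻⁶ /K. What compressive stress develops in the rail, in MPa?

238 MPa

E = 107400 MPa = 107.4 GPa.
ΔT = 246.4 K. Constrained thermal stress σ = E·α·ΔT = 107.4×10³ MPa × 9.01×10⁻⁶ × 246.4 = 238 MPa (compressive).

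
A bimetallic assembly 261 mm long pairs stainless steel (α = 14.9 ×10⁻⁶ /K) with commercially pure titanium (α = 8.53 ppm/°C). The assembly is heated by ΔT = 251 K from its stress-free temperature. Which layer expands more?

α(stainless steel) = 14.9×10⁻⁶/K vs α(commercially pure titanium) = 8.53×10⁻⁶/K.
Higher α expands more for the same ΔT: stainless steel.

stainless steel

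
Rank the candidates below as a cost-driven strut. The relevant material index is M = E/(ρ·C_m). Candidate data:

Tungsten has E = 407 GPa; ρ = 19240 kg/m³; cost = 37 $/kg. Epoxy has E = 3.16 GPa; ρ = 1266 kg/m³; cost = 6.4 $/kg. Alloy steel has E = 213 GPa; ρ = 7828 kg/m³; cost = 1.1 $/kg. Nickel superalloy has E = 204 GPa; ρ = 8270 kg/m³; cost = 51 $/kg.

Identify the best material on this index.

alloy steel

Per-candidate index values:
  alloy steel: M = 24.7 MN·m per $
  tungsten: M = 0.572 MN·m per $
  nickel superalloy: M = 0.484 MN·m per $
  epoxy: M = 0.390 MN·m per $
Highest index: alloy steel.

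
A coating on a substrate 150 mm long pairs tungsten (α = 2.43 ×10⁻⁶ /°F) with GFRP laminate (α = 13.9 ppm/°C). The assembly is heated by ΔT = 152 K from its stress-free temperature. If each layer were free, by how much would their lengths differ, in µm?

217 µm

tungsten: α = 2.43×10⁻⁶/°F × 9/5 = 4.37×10⁻⁶/K.
Δα = |4.37 − 13.9|×10⁻⁶/K = 9.53×10⁻⁶/K.
ΔL_mismatch = Δα·L·ΔT = 9.53×10⁻⁶ × 150.0 mm × 152.0 K = 217 µm.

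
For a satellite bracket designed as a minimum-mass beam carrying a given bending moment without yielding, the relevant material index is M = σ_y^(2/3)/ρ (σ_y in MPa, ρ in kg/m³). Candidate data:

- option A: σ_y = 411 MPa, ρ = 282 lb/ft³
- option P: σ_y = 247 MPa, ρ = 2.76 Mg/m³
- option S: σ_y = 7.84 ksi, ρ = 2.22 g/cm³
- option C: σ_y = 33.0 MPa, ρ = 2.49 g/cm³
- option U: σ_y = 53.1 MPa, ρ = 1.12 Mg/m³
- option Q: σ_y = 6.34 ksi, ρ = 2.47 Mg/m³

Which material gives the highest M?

option P

After converting to SI:
  option A: σ_y = 411.0 MPa, ρ = 4517 kg/m³
  option P: σ_y = 247.0 MPa, ρ = 2760 kg/m³
  option S: σ_y = 54.05 MPa, ρ = 2220 kg/m³
  option C: σ_y = 33.00 MPa, ρ = 2490 kg/m³
  option U: σ_y = 53.10 MPa, ρ = 1120 kg/m³
  option Q: σ_y = 43.71 MPa, ρ = 2470 kg/m³
  option P: M = 14.3×10⁻³
  option U: M = 12.6×10⁻³
  option A: M = 12.2×10⁻³
  option S: M = 6.44×10⁻³
  option Q: M = 5.02×10⁻³
  option C: M = 4.13×10⁻³
Option P ranks first.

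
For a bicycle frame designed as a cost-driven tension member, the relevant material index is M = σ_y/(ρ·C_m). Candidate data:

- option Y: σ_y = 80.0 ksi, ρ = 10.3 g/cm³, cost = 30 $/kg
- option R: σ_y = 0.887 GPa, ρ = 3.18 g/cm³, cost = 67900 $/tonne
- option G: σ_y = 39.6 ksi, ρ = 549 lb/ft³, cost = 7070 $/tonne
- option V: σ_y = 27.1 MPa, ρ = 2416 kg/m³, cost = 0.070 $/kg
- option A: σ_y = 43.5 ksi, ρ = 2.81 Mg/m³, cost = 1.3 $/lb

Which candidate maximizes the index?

Putting every candidate on a common basis:
  option Y: σ_y = 551.6 MPa, ρ = 10300 kg/m³, cost = 30.00 $/kg
  option R: σ_y = 887.0 MPa, ρ = 3180 kg/m³, cost = 67.90 $/kg
  option G: σ_y = 273.0 MPa, ρ = 8794 kg/m³, cost = 7.070 $/kg
  option V: σ_y = 27.10 MPa, ρ = 2416 kg/m³, cost = 0.07000 $/kg
  option A: σ_y = 299.9 MPa, ρ = 2810 kg/m³, cost = 2.866 $/kg
  option V: M = 160 kN·m per $
  option A: M = 37.2 kN·m per $
  option G: M = 4.39 kN·m per $
  option R: M = 4.11 kN·m per $
  option Y: M = 1.79 kN·m per $
The maximum is for option V.

option V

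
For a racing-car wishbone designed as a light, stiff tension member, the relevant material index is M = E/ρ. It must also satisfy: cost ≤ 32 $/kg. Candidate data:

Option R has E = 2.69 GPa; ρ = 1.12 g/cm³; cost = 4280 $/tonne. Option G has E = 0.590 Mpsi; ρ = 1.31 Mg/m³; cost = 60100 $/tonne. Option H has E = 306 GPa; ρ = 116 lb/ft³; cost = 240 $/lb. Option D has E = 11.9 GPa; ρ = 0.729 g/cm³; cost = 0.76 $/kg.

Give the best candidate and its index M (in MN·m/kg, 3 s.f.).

option D, M = 16.3 MN·m/kg

Screen on constraints: cost ≤ 32 $/kg. Survivors: option R, option D.
In SI units:
  option R: E = 2.690 GPa, ρ = 1120 kg/m³
  option D: E = 11.90 GPa, ρ = 729.0 kg/m³
  option D: M = 16.3 MN·m/kg
  option R: M = 2.40 MN·m/kg
The maximum is for option D.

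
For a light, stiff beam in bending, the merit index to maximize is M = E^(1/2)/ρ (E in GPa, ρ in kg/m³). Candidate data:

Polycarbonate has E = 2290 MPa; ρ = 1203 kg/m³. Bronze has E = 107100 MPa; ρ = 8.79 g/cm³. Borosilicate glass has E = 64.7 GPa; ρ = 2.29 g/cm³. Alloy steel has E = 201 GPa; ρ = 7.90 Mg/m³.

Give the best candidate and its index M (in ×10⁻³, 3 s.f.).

borosilicate glass, M = 3.51×10⁻³

Putting every candidate on a common basis:
  polycarbonate: E = 2.290 GPa, ρ = 1203 kg/m³
  bronze: E = 107.1 GPa, ρ = 8790 kg/m³
  borosilicate glass: E = 64.70 GPa, ρ = 2290 kg/m³
  alloy steel: E = 201.0 GPa, ρ = 7900 kg/m³
  borosilicate glass: M = 3.51×10⁻³
  alloy steel: M = 1.79×10⁻³
  polycarbonate: M = 1.26×10⁻³
  bronze: M = 1.18×10⁻³
Borosilicate glass ranks first.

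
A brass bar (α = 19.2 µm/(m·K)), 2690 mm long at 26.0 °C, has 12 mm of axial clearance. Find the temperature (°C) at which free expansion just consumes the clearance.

α·L₀·ΔT = 12.0 mm ⇒ ΔT = 12.0 / (19.2×10⁻⁶ × 2690.0) = 232.3 K.
T = 26.0 + 232.3 = 258.3 °C.

258 °C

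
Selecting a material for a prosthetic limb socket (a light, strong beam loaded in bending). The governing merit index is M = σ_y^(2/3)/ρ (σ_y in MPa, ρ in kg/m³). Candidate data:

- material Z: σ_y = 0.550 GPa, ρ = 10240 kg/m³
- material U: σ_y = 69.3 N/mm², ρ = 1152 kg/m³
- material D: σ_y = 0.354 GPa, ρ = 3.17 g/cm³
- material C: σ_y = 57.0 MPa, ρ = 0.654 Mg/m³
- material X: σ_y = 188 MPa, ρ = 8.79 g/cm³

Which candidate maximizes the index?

material C

Putting every candidate on a common basis:
  material Z: σ_y = 550.0 MPa, ρ = 10240 kg/m³
  material U: σ_y = 69.30 MPa, ρ = 1152 kg/m³
  material D: σ_y = 354.0 MPa, ρ = 3170 kg/m³
  material C: σ_y = 57.00 MPa, ρ = 654.0 kg/m³
  material X: σ_y = 188.0 MPa, ρ = 8790 kg/m³
  material C: M = 22.6×10⁻³
  material D: M = 15.8×10⁻³
  material U: M = 14.6×10⁻³
  material Z: M = 6.56×10⁻³
  material X: M = 3.73×10⁻³
Material C ranks first.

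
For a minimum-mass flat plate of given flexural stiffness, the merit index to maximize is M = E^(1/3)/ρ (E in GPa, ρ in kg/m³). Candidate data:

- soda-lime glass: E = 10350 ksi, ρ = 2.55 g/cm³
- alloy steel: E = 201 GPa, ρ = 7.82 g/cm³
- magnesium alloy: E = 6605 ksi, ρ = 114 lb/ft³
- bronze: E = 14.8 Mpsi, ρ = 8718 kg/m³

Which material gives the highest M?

magnesium alloy

After converting to SI:
  soda-lime glass: E = 71.36 GPa, ρ = 2550 kg/m³
  alloy steel: E = 201.0 GPa, ρ = 7820 kg/m³
  magnesium alloy: E = 45.54 GPa, ρ = 1826 kg/m³
  bronze: E = 102.0 GPa, ρ = 8718 kg/m³
  magnesium alloy: M = 1.96×10⁻³
  soda-lime glass: M = 1.63×10⁻³
  alloy steel: M = 0.749×10⁻³
  bronze: M = 0.536×10⁻³
Magnesium alloy ranks first.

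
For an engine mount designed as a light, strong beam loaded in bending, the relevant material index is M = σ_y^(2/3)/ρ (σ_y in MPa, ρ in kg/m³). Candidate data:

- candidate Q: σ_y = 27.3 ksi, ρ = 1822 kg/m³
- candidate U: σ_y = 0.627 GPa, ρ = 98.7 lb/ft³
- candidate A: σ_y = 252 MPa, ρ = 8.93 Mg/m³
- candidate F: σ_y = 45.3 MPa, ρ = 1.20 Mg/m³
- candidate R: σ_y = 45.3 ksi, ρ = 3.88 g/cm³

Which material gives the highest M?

candidate U

In SI units:
  candidate Q: σ_y = 188.2 MPa, ρ = 1822 kg/m³
  candidate U: σ_y = 627.0 MPa, ρ = 1581 kg/m³
  candidate A: σ_y = 252.0 MPa, ρ = 8930 kg/m³
  candidate F: σ_y = 45.30 MPa, ρ = 1200 kg/m³
  candidate R: σ_y = 312.3 MPa, ρ = 3880 kg/m³
  candidate U: M = 46.3×10⁻³
  candidate Q: M = 18.0×10⁻³
  candidate R: M = 11.9×10⁻³
  candidate F: M = 10.6×10⁻³
  candidate A: M = 4.47×10⁻³
The maximum is for candidate U.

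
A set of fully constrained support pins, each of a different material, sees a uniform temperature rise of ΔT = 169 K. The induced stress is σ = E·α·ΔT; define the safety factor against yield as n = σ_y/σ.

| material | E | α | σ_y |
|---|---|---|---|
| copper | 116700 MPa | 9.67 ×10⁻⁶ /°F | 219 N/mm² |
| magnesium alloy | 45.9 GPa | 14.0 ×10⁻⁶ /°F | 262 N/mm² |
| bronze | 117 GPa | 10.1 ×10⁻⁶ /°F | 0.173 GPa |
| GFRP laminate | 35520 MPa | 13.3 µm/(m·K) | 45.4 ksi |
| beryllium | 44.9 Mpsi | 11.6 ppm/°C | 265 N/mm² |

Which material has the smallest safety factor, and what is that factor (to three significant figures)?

beryllium, n = 0.437

In consistent units (E in GPa, α in ×10⁻⁶/K, σ_y in MPa):
  copper: E = 116.7, α = 17.4, σ_y = 219.0 → σ = 343 MPa, n = 0.638
  magnesium alloy: E = 45.90, α = 25.2, σ_y = 262.0 → σ = 195 MPa, n = 1.34
  bronze: E = 117.0, α = 18.2, σ_y = 173.0 → σ = 359 MPa, n = 0.481
  GFRP laminate: E = 35.52, α = 13.3, σ_y = 313.0 → σ = 79.8 MPa, n = 3.92
  beryllium: E = 309.6, α = 11.6, σ_y = 265.0 → σ = 607 MPa, n = 0.437
Beryllium has the lowest safety factor, n = 0.437.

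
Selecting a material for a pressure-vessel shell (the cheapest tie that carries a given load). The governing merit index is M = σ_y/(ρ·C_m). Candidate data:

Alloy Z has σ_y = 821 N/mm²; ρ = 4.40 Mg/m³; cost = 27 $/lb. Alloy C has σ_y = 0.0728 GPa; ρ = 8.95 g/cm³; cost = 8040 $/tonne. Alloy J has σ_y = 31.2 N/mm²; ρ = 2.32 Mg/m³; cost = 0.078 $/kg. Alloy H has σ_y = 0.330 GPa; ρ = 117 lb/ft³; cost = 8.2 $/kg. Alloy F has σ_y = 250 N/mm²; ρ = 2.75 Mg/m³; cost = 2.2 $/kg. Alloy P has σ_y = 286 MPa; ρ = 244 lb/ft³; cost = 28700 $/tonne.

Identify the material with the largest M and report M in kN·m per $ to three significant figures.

alloy J, M = 172 kN·m per $

After converting to SI:
  alloy Z: σ_y = 821.0 MPa, ρ = 4400 kg/m³, cost = 59.52 $/kg
  alloy C: σ_y = 72.80 MPa, ρ = 8950 kg/m³, cost = 8.040 $/kg
  alloy J: σ_y = 31.20 MPa, ρ = 2320 kg/m³, cost = 0.07800 $/kg
  alloy H: σ_y = 330.0 MPa, ρ = 1874 kg/m³, cost = 8.200 $/kg
  alloy F: σ_y = 250.0 MPa, ρ = 2750 kg/m³, cost = 2.200 $/kg
  alloy P: σ_y = 286.0 MPa, ρ = 3909 kg/m³, cost = 28.70 $/kg
  alloy J: M = 172 kN·m per $
  alloy F: M = 41.3 kN·m per $
  alloy H: M = 21.5 kN·m per $
  alloy Z: M = 3.13 kN·m per $
  alloy P: M = 2.55 kN·m per $
  alloy C: M = 1.01 kN·m per $
Alloy J has the largest M.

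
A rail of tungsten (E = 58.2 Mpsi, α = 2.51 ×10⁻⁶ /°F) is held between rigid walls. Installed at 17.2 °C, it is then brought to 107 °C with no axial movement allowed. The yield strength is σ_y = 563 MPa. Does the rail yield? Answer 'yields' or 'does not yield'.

E = 58.2 Mpsi = 401.3 GPa.
α = 2.51×10⁻⁶/°F × 9/5 = 4.52×10⁻⁶/K.
ΔT = 89.80 K. Constrained thermal stress σ = E·α·ΔT = 401.3×10³ MPa × 4.52×10⁻⁶ × 89.80 = 163 MPa (compressive).
Compare to σ_y = 563 MPa: σ < σ_y, so it does not yield.

does not yield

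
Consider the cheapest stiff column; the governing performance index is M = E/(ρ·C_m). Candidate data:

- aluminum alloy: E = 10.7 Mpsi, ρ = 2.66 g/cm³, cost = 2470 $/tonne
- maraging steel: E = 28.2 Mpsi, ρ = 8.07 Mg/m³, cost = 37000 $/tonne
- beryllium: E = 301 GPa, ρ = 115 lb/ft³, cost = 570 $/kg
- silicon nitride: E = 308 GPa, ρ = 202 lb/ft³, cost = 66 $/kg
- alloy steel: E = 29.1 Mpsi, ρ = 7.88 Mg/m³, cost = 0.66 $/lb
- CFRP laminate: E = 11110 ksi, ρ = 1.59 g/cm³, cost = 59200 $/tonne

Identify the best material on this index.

alloy steel

Normalizing units and computing the index:
  aluminum alloy: E = 73.77 GPa, ρ = 2660 kg/m³, cost = 2.470 $/kg
  maraging steel: E = 194.4 GPa, ρ = 8070 kg/m³, cost = 37.00 $/kg
  beryllium: E = 301.0 GPa, ρ = 1842 kg/m³, cost = 570.0 $/kg
  silicon nitride: E = 308.0 GPa, ρ = 3236 kg/m³, cost = 66.00 $/kg
  alloy steel: E = 200.6 GPa, ρ = 7880 kg/m³, cost = 1.455 $/kg
  CFRP laminate: E = 76.60 GPa, ρ = 1590 kg/m³, cost = 59.20 $/kg
  alloy steel: M = 17.5 MN·m per $
  aluminum alloy: M = 11.2 MN·m per $
  silicon nitride: M = 1.44 MN·m per $
  CFRP laminate: M = 0.814 MN·m per $
  maraging steel: M = 0.651 MN·m per $
  beryllium: M = 0.287 MN·m per $
Alloy steel has the largest M.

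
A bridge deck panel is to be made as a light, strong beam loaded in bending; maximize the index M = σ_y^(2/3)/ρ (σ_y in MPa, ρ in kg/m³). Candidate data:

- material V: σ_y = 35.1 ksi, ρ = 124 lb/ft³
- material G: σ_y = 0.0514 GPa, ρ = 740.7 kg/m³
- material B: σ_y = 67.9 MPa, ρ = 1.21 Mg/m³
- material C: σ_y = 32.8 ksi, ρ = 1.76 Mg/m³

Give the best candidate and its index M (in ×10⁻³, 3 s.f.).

After converting to SI:
  material V: σ_y = 242.0 MPa, ρ = 1986 kg/m³
  material G: σ_y = 51.40 MPa, ρ = 740.7 kg/m³
  material B: σ_y = 67.90 MPa, ρ = 1210 kg/m³
  material C: σ_y = 226.1 MPa, ρ = 1760 kg/m³
  material C: M = 21.1×10⁻³
  material V: M = 19.6×10⁻³
  material G: M = 18.7×10⁻³
  material B: M = 13.8×10⁻³
Material C ranks first.

material C, M = 21.1×10⁻³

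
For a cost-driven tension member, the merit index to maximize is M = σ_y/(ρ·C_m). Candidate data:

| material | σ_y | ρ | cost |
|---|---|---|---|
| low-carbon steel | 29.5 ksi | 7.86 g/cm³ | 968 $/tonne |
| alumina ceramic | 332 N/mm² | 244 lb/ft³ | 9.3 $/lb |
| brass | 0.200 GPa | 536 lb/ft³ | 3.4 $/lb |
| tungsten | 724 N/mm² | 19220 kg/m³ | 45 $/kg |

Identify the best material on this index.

Convert each candidate to consistent units, then evaluate M:
  low-carbon steel: σ_y = 203.4 MPa, ρ = 7860 kg/m³, cost = 0.9680 $/kg
  alumina ceramic: σ_y = 332.0 MPa, ρ = 3909 kg/m³, cost = 20.50 $/kg
  brass: σ_y = 200.0 MPa, ρ = 8586 kg/m³, cost = 7.496 $/kg
  tungsten: σ_y = 724.0 MPa, ρ = 19220 kg/m³, cost = 45.00 $/kg
  low-carbon steel: M = 26.7 kN·m per $
  alumina ceramic: M = 4.14 kN·m per $
  brass: M = 3.11 kN·m per $
  tungsten: M = 0.837 kN·m per $
Low-carbon steel has the largest M.

low-carbon steel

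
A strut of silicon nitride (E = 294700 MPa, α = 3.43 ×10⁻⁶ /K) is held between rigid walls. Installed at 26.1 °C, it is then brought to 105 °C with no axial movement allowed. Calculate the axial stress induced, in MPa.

79.8 MPa

E = 294700 MPa = 294.7 GPa.
ΔT = 78.90 K. Constrained thermal stress σ = E·α·ΔT = 294.7×10³ MPa × 3.43×10⁻⁶ × 78.90 = 79.8 MPa (compressive).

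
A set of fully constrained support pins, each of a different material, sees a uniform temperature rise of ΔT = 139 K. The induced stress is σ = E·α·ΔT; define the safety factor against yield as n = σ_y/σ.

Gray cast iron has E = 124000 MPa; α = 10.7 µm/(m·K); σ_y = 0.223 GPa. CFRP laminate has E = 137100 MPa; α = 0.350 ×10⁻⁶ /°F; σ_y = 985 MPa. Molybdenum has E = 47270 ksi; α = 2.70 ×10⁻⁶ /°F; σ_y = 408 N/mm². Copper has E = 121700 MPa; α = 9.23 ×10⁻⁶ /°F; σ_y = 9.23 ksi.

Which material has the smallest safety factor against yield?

Converting E to GPa, α to ×10⁻⁶/K, σ_y to MPa, then σ and n for each:
  gray cast iron: E = 124.0, α = 10.7, σ_y = 223.0 → σ = 184 MPa, n = 1.21
  CFRP laminate: E = 137.1, α = 0.630, σ_y = 985.0 → σ = 12.0 MPa, n = 82.0
  molybdenum: E = 325.9, α = 4.86, σ_y = 408.0 → σ = 220 MPa, n = 1.85
  copper: E = 121.7, α = 16.6, σ_y = 63.64 → σ = 281 MPa, n = 0.226
Smallest n: copper with n = 0.226.

copper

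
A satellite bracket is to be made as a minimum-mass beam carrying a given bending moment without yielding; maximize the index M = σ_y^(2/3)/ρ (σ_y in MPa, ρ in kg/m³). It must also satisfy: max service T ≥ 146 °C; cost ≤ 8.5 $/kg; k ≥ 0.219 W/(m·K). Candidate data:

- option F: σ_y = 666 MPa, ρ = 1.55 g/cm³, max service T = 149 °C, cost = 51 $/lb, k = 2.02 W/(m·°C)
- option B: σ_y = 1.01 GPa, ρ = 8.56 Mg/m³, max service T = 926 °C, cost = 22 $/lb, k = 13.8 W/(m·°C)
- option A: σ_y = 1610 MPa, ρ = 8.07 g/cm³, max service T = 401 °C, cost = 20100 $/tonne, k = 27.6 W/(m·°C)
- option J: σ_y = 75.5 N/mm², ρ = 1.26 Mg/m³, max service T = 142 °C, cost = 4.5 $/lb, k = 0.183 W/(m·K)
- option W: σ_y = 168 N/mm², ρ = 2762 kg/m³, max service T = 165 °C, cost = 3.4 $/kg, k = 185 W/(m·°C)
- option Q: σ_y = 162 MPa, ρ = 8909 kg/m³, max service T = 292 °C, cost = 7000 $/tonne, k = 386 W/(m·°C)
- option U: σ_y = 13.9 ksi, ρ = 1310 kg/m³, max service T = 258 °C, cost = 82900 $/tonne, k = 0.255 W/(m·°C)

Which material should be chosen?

option W

Screen on constraints: max service T ≥ 146 °C; cost ≤ 8.5 $/kg; k ≥ 0.219 W/(m·K). Survivors: option W, option Q.
In SI units:
  option W: σ_y = 168.0 MPa, ρ = 2762 kg/m³
  option Q: σ_y = 162.0 MPa, ρ = 8909 kg/m³
  option W: M = 11.0×10⁻³
  option Q: M = 3.34×10⁻³
Option W has the largest M.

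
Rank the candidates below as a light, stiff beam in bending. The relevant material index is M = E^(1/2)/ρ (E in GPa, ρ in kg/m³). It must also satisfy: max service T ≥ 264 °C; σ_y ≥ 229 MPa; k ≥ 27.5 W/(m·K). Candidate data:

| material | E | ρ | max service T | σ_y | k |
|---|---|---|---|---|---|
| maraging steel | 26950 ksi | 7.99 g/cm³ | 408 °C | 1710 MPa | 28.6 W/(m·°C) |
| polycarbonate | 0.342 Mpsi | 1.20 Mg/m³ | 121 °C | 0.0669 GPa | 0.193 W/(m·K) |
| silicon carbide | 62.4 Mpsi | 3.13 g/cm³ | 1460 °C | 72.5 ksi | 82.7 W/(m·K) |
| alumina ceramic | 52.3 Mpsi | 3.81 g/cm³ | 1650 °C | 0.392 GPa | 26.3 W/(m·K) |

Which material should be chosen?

Screen on constraints: max service T ≥ 264 °C; σ_y ≥ 229 MPa; k ≥ 27.5 W/(m·K). Survivors: maraging steel, silicon carbide.
Normalizing units and computing the index:
  maraging steel: E = 185.8 GPa, ρ = 7990 kg/m³
  silicon carbide: E = 430.2 GPa, ρ = 3130 kg/m³
  silicon carbide: M = 6.63×10⁻³
  maraging steel: M = 1.71×10⁻³
Silicon carbide has the largest M.

silicon carbide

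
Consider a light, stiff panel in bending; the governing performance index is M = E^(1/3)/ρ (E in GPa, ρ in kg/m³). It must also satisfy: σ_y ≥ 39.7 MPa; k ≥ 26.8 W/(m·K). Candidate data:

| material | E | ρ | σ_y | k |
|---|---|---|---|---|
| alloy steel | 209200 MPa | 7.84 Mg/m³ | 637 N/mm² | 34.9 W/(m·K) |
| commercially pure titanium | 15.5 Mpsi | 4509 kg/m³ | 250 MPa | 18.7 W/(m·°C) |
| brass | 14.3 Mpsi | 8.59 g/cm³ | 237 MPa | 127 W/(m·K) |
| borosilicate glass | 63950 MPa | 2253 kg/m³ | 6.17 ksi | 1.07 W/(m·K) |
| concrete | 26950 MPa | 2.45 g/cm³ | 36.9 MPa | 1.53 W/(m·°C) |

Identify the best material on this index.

alloy steel

Screen on constraints: σ_y ≥ 39.7 MPa; k ≥ 26.8 W/(m·K). Survivors: alloy steel, brass.
Normalizing units and computing the index:
  alloy steel: E = 209.2 GPa, ρ = 7840 kg/m³
  brass: E = 98.60 GPa, ρ = 8590 kg/m³
  alloy steel: M = 0.757×10⁻³
  brass: M = 0.538×10⁻³
The maximum is for alloy steel.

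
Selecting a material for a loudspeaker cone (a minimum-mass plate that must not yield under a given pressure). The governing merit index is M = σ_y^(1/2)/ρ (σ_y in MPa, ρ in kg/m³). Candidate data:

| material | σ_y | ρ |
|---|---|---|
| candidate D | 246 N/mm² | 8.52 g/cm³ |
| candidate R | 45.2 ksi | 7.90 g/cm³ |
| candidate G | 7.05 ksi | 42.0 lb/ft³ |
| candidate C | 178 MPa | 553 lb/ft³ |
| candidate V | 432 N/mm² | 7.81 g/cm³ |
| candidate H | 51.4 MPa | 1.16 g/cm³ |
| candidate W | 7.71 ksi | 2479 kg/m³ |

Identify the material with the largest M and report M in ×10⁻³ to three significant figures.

Putting every candidate on a common basis:
  candidate D: σ_y = 246.0 MPa, ρ = 8520 kg/m³
  candidate R: σ_y = 311.6 MPa, ρ = 7900 kg/m³
  candidate G: σ_y = 48.61 MPa, ρ = 672.8 kg/m³
  candidate C: σ_y = 178.0 MPa, ρ = 8858 kg/m³
  candidate V: σ_y = 432.0 MPa, ρ = 7810 kg/m³
  candidate H: σ_y = 51.40 MPa, ρ = 1160 kg/m³
  candidate W: σ_y = 53.16 MPa, ρ = 2479 kg/m³
  candidate G: M = 10.4×10⁻³
  candidate H: M = 6.18×10⁻³
  candidate W: M = 2.94×10⁻³
  candidate V: M = 2.66×10⁻³
  candidate R: M = 2.23×10⁻³
  candidate D: M = 1.84×10⁻³
  candidate C: M = 1.51×10⁻³
Candidate G ranks first.

candidate G, M = 10.4×10⁻³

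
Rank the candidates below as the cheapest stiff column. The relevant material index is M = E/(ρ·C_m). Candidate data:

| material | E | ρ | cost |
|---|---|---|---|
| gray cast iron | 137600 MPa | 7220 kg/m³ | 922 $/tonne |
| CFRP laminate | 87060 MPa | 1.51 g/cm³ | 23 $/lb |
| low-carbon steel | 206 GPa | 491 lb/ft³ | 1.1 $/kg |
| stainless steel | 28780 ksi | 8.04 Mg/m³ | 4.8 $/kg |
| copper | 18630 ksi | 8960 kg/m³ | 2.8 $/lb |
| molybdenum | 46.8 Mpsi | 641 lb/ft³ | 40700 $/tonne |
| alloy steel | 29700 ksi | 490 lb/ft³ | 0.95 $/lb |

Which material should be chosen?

low-carbon steel

In SI units:
  gray cast iron: E = 137.6 GPa, ρ = 7220 kg/m³, cost = 0.9220 $/kg
  CFRP laminate: E = 87.06 GPa, ρ = 1510 kg/m³, cost = 50.71 $/kg
  low-carbon steel: E = 206.0 GPa, ρ = 7865 kg/m³, cost = 1.100 $/kg
  stainless steel: E = 198.4 GPa, ρ = 8040 kg/m³, cost = 4.800 $/kg
  copper: E = 128.4 GPa, ρ = 8960 kg/m³, cost = 6.173 $/kg
  molybdenum: E = 322.7 GPa, ρ = 10270 kg/m³, cost = 40.70 $/kg
  alloy steel: E = 204.8 GPa, ρ = 7849 kg/m³, cost = 2.094 $/kg
  low-carbon steel: M = 23.8 MN·m per $
  gray cast iron: M = 20.7 MN·m per $
  alloy steel: M = 12.5 MN·m per $
  stainless steel: M = 5.14 MN·m per $
  copper: M = 2.32 MN·m per $
  CFRP laminate: M = 1.14 MN·m per $
  molybdenum: M = 0.772 MN·m per $
Highest index: low-carbon steel.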